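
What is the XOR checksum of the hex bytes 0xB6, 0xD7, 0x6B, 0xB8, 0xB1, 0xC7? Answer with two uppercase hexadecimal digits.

XOR the bytes together:
  start with 0xB6
  0xB6 ⊕ 0xD7 = 0x61
  0x61 ⊕ 0x6B = 0x0A
  0x0A ⊕ 0xB8 = 0xB2
  0xB2 ⊕ 0xB1 = 0x03
  0x03 ⊕ 0xC7 = 0xC4

C4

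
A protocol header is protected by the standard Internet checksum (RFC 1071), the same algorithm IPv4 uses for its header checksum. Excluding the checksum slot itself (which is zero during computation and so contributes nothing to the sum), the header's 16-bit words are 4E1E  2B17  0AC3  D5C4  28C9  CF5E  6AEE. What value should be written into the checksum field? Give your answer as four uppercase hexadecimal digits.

One's-complement addition (fold any carry out of bit 15 back into bit 0):
  0x4E1E + 0x2B17 = 0x07935
  0x7935 + 0x0AC3 = 0x083F8
  0x83F8 + 0xD5C4 = 0x159BC → wrap carry → 0x59BD
  0x59BD + 0x28C9 = 0x08286
  0x8286 + 0xCF5E = 0x151E4 → wrap carry → 0x51E5
  0x51E5 + 0x6AEE = 0x0BCD3
One's-complement sum = 0xBCD3.
Checksum = ~0xBCD3 & 0xFFFF = 0x432C.

432C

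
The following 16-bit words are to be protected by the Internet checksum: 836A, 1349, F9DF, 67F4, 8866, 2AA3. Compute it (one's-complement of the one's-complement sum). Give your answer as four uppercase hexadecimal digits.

546E

One's-complement addition (fold any carry out of bit 15 back into bit 0):
  0x836A + 0x1349 = 0x096B3
  0x96B3 + 0xF9DF = 0x19092 → wrap carry → 0x9093
  0x9093 + 0x67F4 = 0x0F887
  0xF887 + 0x8866 = 0x180ED → wrap carry → 0x80EE
  0x80EE + 0x2AA3 = 0x0AB91
One's-complement sum = 0xAB91.
Checksum = ~0xAB91 & 0xFFFF = 0x546E.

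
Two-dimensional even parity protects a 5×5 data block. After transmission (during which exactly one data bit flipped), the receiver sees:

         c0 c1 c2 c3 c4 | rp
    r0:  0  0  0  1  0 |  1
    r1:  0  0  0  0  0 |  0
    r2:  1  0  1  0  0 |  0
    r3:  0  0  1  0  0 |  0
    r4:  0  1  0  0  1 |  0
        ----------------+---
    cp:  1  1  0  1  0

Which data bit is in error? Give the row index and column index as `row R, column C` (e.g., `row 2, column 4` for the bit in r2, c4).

Recompute each row's even parity and compare to rp:
  r0: data parity 1, sent rp 1 → ok
  r1: data parity 0, sent rp 0 → ok
  r2: data parity 0, sent rp 0 → ok
  r3: data parity 1, sent rp 0 → mismatch
  r4: data parity 0, sent rp 0 → ok
Recompute each column's even parity and compare to cp:
  c0: data parity 1, sent cp 1 → ok
  c1: data parity 1, sent cp 1 → ok
  c2: data parity 0, sent cp 0 → ok
  c3: data parity 1, sent cp 1 → ok
  c4: data parity 1, sent cp 0 → mismatch
Exactly one row (r3) and one column (c4) fail → the flipped bit is at their intersection.

row 3, column 4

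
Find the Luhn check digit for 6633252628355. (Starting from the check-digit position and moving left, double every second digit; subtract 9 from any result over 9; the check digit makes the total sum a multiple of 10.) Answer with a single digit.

9

Partial digits right→left: 5 5 3 8 2 6 2 5 2 3 3 6 6
Double every second digit counting from the check-digit position (so the 1st, 3rd, 5th, ... of the partial from the right).
  doubled (with −9 where >9): 1 6 4 4 4 6 3 → sum 28
  kept as-is: 5 8 6 5 3 6 → sum 33
Total = 28 + 33 = 61.
Check digit = (10 − (61 mod 10)) mod 10 = 9.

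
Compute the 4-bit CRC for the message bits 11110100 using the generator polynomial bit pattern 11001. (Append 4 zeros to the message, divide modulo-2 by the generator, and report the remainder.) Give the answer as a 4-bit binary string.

Append 4 zeros: 111101000000. Divide by 11001 (XOR where the leading bit is 1):
  pos 0: 11110 XOR 11001 = 00111
  pos 2: 11110 XOR 11001 = 00111
  pos 4: 11100 XOR 11001 = 00101
  pos 6: 10100 XOR 11001 = 01101
  pos 7: 11010 XOR 11001 = 00011
Remainder (last 4 bits) = 0011. This is the CRC / FCS.

0011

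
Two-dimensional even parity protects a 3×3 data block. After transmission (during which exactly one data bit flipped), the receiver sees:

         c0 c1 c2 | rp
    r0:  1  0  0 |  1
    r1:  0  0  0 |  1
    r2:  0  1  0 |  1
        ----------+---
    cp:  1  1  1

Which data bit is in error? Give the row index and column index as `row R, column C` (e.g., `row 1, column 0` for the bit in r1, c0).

row 1, column 2

Recompute each row's even parity and compare to rp:
  r0: data parity 1, sent rp 1 → ok
  r1: data parity 0, sent rp 1 → mismatch
  r2: data parity 1, sent rp 1 → ok
Recompute each column's even parity and compare to cp:
  c0: data parity 1, sent cp 1 → ok
  c1: data parity 1, sent cp 1 → ok
  c2: data parity 0, sent cp 1 → mismatch
Exactly one row (r1) and one column (c2) fail → the flipped bit is at their intersection.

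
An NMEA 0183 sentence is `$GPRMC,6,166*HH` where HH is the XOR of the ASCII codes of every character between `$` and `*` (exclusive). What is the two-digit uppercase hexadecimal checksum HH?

XOR the ASCII codes of the payload characters:
  'G' = 0x47 → acc = 0x47
  'P' = 0x50 → acc = 0x17
  'R' = 0x52 → acc = 0x45
  'M' = 0x4D → acc = 0x08
  'C' = 0x43 → acc = 0x4B
  ',' = 0x2C → acc = 0x67
  '6' = 0x36 → acc = 0x51
  ',' = 0x2C → acc = 0x7D
  '1' = 0x31 → acc = 0x4C
  '6' = 0x36 → acc = 0x7A
  '6' = 0x36 → acc = 0x4C
Checksum = 0x4C.

4C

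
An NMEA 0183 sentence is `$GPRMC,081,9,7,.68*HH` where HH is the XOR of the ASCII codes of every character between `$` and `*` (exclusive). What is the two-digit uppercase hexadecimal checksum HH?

5C

XOR the ASCII codes of the payload characters:
  'G' = 0x47 → acc = 0x47
  'P' = 0x50 → acc = 0x17
  'R' = 0x52 → acc = 0x45
  'M' = 0x4D → acc = 0x08
  'C' = 0x43 → acc = 0x4B
  ',' = 0x2C → acc = 0x67
  '0' = 0x30 → acc = 0x57
  '8' = 0x38 → acc = 0x6F
  '1' = 0x31 → acc = 0x5E
  ',' = 0x2C → acc = 0x72
  '9' = 0x39 → acc = 0x4B
  ',' = 0x2C → acc = 0x67
  '7' = 0x37 → acc = 0x50
  ',' = 0x2C → acc = 0x7C
  '.' = 0x2E → acc = 0x52
  '6' = 0x36 → acc = 0x64
  '8' = 0x38 → acc = 0x5C
Checksum = 0x5C.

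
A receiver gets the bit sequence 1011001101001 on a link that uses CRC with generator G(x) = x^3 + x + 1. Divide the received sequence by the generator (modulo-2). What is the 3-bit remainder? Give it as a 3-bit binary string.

Modulo-2 division of 1011001101001 by 1011:
  pos 0: 1011 XOR 1011 = 0000
  pos 6: 1101 XOR 1011 = 0110
  pos 7: 1100 XOR 1011 = 0111
  pos 8: 1110 XOR 1011 = 0101
  pos 9: 1011 XOR 1011 = 0000
Remainder = 000 (zero — the frame passes the CRC check).

000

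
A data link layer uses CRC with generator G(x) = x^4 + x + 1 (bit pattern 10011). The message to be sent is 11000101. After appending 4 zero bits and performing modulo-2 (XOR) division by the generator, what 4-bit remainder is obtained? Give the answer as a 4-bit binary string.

Append 4 zeros: 110001010000. Divide by 10011 (XOR where the leading bit is 1):
  pos 0: 11000 XOR 10011 = 01011
  pos 1: 10111 XOR 10011 = 00100
  pos 3: 10001 XOR 10011 = 00010
  pos 6: 10000 XOR 10011 = 00011
Remainder (last 4 bits) = 0110. This is the CRC / FCS.

0110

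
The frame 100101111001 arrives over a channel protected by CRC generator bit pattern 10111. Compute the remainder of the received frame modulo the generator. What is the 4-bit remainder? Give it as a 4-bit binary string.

Modulo-2 division of 100101111001 by 10111:
  pos 0: 10010 XOR 10111 = 00101
  pos 2: 10111 XOR 10111 = 00000
  pos 7: 11001 XOR 10111 = 01110
Remainder = 1110 (nonzero — an error is detected).

1110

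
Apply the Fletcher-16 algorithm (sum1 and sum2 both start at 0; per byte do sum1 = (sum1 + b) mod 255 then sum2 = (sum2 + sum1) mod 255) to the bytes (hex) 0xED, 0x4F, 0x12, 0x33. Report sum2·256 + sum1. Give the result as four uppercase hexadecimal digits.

Running sums (mod 255):
  after byte 0 (0xED): sum1=237, sum2=237
  after byte 1 (0x4F): sum1=61, sum2=43
  after byte 2 (0x12): sum1=79, sum2=122
  after byte 3 (0x33): sum1=130, sum2=252
Checksum = sum2·256 + sum1 = 252·256 + 130 = 64642 = 0xFC82.

FC82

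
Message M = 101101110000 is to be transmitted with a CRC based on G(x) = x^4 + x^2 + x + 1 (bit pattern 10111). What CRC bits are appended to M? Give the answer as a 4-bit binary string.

1001

Append 4 zeros: 1011011100000000. Divide by 10111 (XOR where the leading bit is 1):
  pos 0: 10110 XOR 10111 = 00001
  pos 4: 11110 XOR 10111 = 01001
  pos 5: 10010 XOR 10111 = 00101
  pos 7: 10100 XOR 10111 = 00011
  pos 10: 11000 XOR 10111 = 01111
  pos 11: 11110 XOR 10111 = 01001
Remainder (last 4 bits) = 1001. This is the CRC / FCS.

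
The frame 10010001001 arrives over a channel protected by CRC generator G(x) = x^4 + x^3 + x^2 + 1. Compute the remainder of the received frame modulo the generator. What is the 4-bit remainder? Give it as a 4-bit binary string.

Modulo-2 division of 10010001001 by 11101:
  pos 0: 10010 XOR 11101 = 01111
  pos 1: 11110 XOR 11101 = 00011
  pos 4: 11010 XOR 11101 = 00111
  pos 6: 11101 XOR 11101 = 00000
Remainder = 0000 (zero — the frame passes the CRC check).

0000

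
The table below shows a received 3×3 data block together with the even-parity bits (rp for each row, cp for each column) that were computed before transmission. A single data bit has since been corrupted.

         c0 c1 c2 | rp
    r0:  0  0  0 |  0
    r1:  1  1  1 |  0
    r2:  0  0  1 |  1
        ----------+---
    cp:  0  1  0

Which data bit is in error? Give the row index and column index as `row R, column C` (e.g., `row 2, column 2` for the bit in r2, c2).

row 1, column 0

Recompute each row's even parity and compare to rp:
  r0: data parity 0, sent rp 0 → ok
  r1: data parity 1, sent rp 0 → mismatch
  r2: data parity 1, sent rp 1 → ok
Recompute each column's even parity and compare to cp:
  c0: data parity 1, sent cp 0 → mismatch
  c1: data parity 1, sent cp 1 → ok
  c2: data parity 0, sent cp 0 → ok
Exactly one row (r1) and one column (c0) fail → the flipped bit is at their intersection.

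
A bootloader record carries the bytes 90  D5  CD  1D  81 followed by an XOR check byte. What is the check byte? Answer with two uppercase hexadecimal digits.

XOR the bytes together:
  start with 0x90
  0x90 ⊕ 0xD5 = 0x45
  0x45 ⊕ 0xCD = 0x88
  0x88 ⊕ 0x1D = 0x95
  0x95 ⊕ 0x81 = 0x14

14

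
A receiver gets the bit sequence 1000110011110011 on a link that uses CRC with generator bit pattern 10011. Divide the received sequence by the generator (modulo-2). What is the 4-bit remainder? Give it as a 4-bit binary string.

1001

Modulo-2 division of 1000110011110011 by 10011:
  pos 0: 10001 XOR 10011 = 00010
  pos 3: 10100 XOR 10011 = 00111
  pos 5: 11111 XOR 10011 = 01100
  pos 6: 11001 XOR 10011 = 01010
  pos 7: 10101 XOR 10011 = 00110
  pos 9: 11000 XOR 10011 = 01011
  pos 10: 10111 XOR 10011 = 00100
Remainder = 1001 (nonzero — an error is detected).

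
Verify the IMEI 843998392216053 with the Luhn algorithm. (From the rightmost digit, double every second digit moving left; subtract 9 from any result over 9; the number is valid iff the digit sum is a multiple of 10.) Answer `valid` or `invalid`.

From the right, keep odd positions and double even positions (subtract 9 from any doubled value over 9):
  doubled (positions 2,4,...): 1 3 4 9 7 9 8 → sum 41
  kept (positions 1,3,...): 3 0 1 2 3 9 3 8 → sum 29
Total = 70.
70 mod 10 = 0, so the number is valid.

valid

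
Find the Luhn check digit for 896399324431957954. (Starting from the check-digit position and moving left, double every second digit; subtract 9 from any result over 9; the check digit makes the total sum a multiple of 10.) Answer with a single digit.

0

Partial digits right→left: 4 5 9 7 5 9 1 3 4 4 2 3 9 9 3 6 9 8
Double every second digit counting from the check-digit position (so the 1st, 3rd, 5th, ... of the partial from the right).
  doubled (with −9 where >9): 8 9 1 2 8 4 9 6 9 → sum 56
  kept as-is: 5 7 9 3 4 3 9 6 8 → sum 54
Total = 56 + 54 = 110.
Check digit = (10 − (110 mod 10)) mod 10 = 0.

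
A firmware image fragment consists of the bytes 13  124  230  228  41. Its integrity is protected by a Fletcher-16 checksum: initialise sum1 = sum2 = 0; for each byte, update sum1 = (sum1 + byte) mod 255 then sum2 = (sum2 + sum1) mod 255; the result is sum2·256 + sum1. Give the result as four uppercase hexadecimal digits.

Running sums (mod 255):
  after byte 0 (13): sum1=13, sum2=13
  after byte 1 (124): sum1=137, sum2=150
  after byte 2 (230): sum1=112, sum2=7
  after byte 3 (228): sum1=85, sum2=92
  after byte 4 (41): sum1=126, sum2=218
Checksum = sum2·256 + sum1 = 218·256 + 126 = 55934 = 0xDA7E.

DA7E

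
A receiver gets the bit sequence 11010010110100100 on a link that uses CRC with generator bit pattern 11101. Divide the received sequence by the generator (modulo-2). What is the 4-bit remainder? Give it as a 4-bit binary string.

Modulo-2 division of 11010010110100100 by 11101:
  pos 0: 11010 XOR 11101 = 00111
  pos 2: 11101 XOR 11101 = 00000
  pos 8: 11010 XOR 11101 = 00111
  pos 10: 11101 XOR 11101 = 00000
Remainder = 0000 (zero — the frame passes the CRC check).

0000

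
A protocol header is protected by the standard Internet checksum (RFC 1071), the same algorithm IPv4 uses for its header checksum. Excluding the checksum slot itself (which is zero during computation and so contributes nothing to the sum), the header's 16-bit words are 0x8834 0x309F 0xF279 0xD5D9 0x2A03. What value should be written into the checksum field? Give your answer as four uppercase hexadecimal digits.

One's-complement addition (fold any carry out of bit 15 back into bit 0):
  0x8834 + 0x309F = 0x0B8D3
  0xB8D3 + 0xF279 = 0x1AB4C → wrap carry → 0xAB4D
  0xAB4D + 0xD5D9 = 0x18126 → wrap carry → 0x8127
  0x8127 + 0x2A03 = 0x0AB2A
One's-complement sum = 0xAB2A.
Checksum = ~0xAB2A & 0xFFFF = 0x54D5.

54D5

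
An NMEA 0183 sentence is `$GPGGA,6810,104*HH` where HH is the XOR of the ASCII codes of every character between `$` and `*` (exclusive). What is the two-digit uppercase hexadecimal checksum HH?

XOR the ASCII codes of the payload characters:
  'G' = 0x47 → acc = 0x47
  'P' = 0x50 → acc = 0x17
  'G' = 0x47 → acc = 0x50
  'G' = 0x47 → acc = 0x17
  'A' = 0x41 → acc = 0x56
  ',' = 0x2C → acc = 0x7A
  '6' = 0x36 → acc = 0x4C
  '8' = 0x38 → acc = 0x74
  '1' = 0x31 → acc = 0x45
  '0' = 0x30 → acc = 0x75
  ',' = 0x2C → acc = 0x59
  '1' = 0x31 → acc = 0x68
  '0' = 0x30 → acc = 0x58
  '4' = 0x34 → acc = 0x6C
Checksum = 0x6C.

6C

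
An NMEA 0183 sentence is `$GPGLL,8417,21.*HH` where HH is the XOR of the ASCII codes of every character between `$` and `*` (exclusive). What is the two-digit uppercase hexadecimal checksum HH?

XOR the ASCII codes of the payload characters:
  'G' = 0x47 → acc = 0x47
  'P' = 0x50 → acc = 0x17
  'G' = 0x47 → acc = 0x50
  'L' = 0x4C → acc = 0x1C
  'L' = 0x4C → acc = 0x50
  ',' = 0x2C → acc = 0x7C
  '8' = 0x38 → acc = 0x44
  '4' = 0x34 → acc = 0x70
  '1' = 0x31 → acc = 0x41
  '7' = 0x37 → acc = 0x76
  ',' = 0x2C → acc = 0x5A
  '2' = 0x32 → acc = 0x68
  '1' = 0x31 → acc = 0x59
  '.' = 0x2E → acc = 0x77
Checksum = 0x77.

77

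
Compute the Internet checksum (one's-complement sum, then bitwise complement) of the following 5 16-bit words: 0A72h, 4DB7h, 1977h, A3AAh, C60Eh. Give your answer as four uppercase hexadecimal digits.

24A6

One's-complement addition (fold any carry out of bit 15 back into bit 0):
  0x0A72 + 0x4DB7 = 0x05829
  0x5829 + 0x1977 = 0x071A0
  0x71A0 + 0xA3AA = 0x1154A → wrap carry → 0x154B
  0x154B + 0xC60E = 0x0DB59
One's-complement sum = 0xDB59.
Checksum = ~0xDB59 & 0xFFFF = 0x24A6.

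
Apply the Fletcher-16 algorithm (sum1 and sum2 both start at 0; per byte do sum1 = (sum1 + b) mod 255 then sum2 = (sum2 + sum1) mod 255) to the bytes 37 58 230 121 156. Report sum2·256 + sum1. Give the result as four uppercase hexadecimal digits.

Running sums (mod 255):
  after byte 0 (37): sum1=37, sum2=37
  after byte 1 (58): sum1=95, sum2=132
  after byte 2 (230): sum1=70, sum2=202
  after byte 3 (121): sum1=191, sum2=138
  after byte 4 (156): sum1=92, sum2=230
Checksum = sum2·256 + sum1 = 230·256 + 92 = 58972 = 0xE65C.

E65C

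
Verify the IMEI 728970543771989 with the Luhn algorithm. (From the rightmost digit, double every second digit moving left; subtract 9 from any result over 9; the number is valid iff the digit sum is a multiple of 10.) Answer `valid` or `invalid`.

From the right, keep odd positions and double even positions (subtract 9 from any doubled value over 9):
  doubled (positions 2,4,...): 7 2 5 8 0 9 4 → sum 35
  kept (positions 1,3,...): 9 9 7 3 5 7 8 7 → sum 55
Total = 90.
90 mod 10 = 0, so the number is valid.

valid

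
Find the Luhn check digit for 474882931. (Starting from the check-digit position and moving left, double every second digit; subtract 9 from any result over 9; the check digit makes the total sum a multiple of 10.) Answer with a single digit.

Partial digits right→left: 1 3 9 2 8 8 4 7 4
Double every second digit counting from the check-digit position (so the 1st, 3rd, 5th, ... of the partial from the right).
  doubled (with −9 where >9): 2 9 7 8 8 → sum 34
  kept as-is: 3 2 8 7 → sum 20
Total = 34 + 20 = 54.
Check digit = (10 − (54 mod 10)) mod 10 = 6.

6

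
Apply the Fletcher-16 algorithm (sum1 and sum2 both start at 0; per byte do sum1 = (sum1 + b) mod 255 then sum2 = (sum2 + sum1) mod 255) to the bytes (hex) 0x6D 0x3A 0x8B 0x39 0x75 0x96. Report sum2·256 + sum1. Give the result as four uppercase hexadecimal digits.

Running sums (mod 255):
  after byte 0 (0x6D): sum1=109, sum2=109
  after byte 1 (0x3A): sum1=167, sum2=21
  after byte 2 (0x8B): sum1=51, sum2=72
  after byte 3 (0x39): sum1=108, sum2=180
  after byte 4 (0x75): sum1=225, sum2=150
  after byte 5 (0x96): sum1=120, sum2=15
Checksum = sum2·256 + sum1 = 15·256 + 120 = 3960 = 0x0F78.

0F78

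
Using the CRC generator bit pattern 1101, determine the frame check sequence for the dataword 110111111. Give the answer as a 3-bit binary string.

110

Append 3 zeros: 110111111000. Divide by 1101 (XOR where the leading bit is 1):
  pos 0: 1101 XOR 1101 = 0000
  pos 4: 1111 XOR 1101 = 0010
  pos 6: 1010 XOR 1101 = 0111
  pos 7: 1110 XOR 1101 = 0011
Remainder (last 3 bits) = 110. This is the CRC / FCS.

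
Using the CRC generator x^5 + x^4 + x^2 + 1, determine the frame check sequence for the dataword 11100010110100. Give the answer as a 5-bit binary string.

00111

Append 5 zeros: 1110001011010000000. Divide by 110101 (XOR where the leading bit is 1):
  pos 0: 111000 XOR 110101 = 001101
  pos 2: 110110 XOR 110101 = 000011
  pos 6: 111101 XOR 110101 = 001000
  pos 8: 100000 XOR 110101 = 010101
  pos 9: 101010 XOR 110101 = 011111
  pos 10: 111110 XOR 110101 = 001011
  pos 12: 101100 XOR 110101 = 011001
  pos 13: 110010 XOR 110101 = 000111
Remainder (last 5 bits) = 00111. This is the CRC / FCS.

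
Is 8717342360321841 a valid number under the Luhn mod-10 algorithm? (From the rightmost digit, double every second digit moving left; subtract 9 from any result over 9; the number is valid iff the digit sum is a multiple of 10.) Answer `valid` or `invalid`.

valid

From the right, keep odd positions and double even positions (subtract 9 from any doubled value over 9):
  doubled (positions 2,4,...): 8 2 6 3 4 6 2 7 → sum 38
  kept (positions 1,3,...): 1 8 2 0 3 4 7 7 → sum 32
Total = 70.
70 mod 10 = 0, so the number is valid.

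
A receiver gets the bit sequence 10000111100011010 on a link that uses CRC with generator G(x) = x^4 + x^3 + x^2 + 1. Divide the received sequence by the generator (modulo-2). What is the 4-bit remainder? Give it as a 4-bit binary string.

Modulo-2 division of 10000111100011010 by 11101:
  pos 0: 10000 XOR 11101 = 01101
  pos 1: 11011 XOR 11101 = 00110
  pos 3: 11011 XOR 11101 = 00110
  pos 5: 11010 XOR 11101 = 00111
  pos 7: 11100 XOR 11101 = 00001
  pos 11: 11101 XOR 11101 = 00000
Remainder = 0000 (zero — the frame passes the CRC check).

0000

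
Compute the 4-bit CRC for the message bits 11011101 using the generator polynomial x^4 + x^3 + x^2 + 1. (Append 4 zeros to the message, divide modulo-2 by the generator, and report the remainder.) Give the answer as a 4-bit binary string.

Append 4 zeros: 110111010000. Divide by 11101 (XOR where the leading bit is 1):
  pos 0: 11011 XOR 11101 = 00110
  pos 2: 11010 XOR 11101 = 00111
  pos 4: 11110 XOR 11101 = 00011
  pos 7: 11000 XOR 11101 = 00101
Remainder (last 4 bits) = 0101. This is the CRC / FCS.

0101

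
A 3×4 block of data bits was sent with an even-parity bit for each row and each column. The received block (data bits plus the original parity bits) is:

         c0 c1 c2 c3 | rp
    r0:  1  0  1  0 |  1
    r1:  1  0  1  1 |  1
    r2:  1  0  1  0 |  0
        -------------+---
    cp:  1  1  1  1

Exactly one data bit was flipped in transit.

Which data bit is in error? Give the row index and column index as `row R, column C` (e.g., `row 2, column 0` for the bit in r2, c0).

row 0, column 1

Recompute each row's even parity and compare to rp:
  r0: data parity 0, sent rp 1 → mismatch
  r1: data parity 1, sent rp 1 → ok
  r2: data parity 0, sent rp 0 → ok
Recompute each column's even parity and compare to cp:
  c0: data parity 1, sent cp 1 → ok
  c1: data parity 0, sent cp 1 → mismatch
  c2: data parity 1, sent cp 1 → ok
  c3: data parity 1, sent cp 1 → ok
Exactly one row (r0) and one column (c1) fail → the flipped bit is at their intersection.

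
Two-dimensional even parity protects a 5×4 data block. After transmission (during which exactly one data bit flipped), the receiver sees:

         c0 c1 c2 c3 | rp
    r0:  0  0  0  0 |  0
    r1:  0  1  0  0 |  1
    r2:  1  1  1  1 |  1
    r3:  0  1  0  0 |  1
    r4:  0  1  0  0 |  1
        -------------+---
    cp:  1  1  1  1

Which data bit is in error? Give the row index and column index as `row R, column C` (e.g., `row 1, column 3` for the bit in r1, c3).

row 2, column 1

Recompute each row's even parity and compare to rp:
  r0: data parity 0, sent rp 0 → ok
  r1: data parity 1, sent rp 1 → ok
  r2: data parity 0, sent rp 1 → mismatch
  r3: data parity 1, sent rp 1 → ok
  r4: data parity 1, sent rp 1 → ok
Recompute each column's even parity and compare to cp:
  c0: data parity 1, sent cp 1 → ok
  c1: data parity 0, sent cp 1 → mismatch
  c2: data parity 1, sent cp 1 → ok
  c3: data parity 1, sent cp 1 → ok
Exactly one row (r2) and one column (c1) fail → the flipped bit is at their intersection.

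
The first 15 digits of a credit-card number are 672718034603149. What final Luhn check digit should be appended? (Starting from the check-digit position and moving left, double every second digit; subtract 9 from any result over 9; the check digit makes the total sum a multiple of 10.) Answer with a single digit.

4

Partial digits right→left: 9 4 1 3 0 6 4 3 0 8 1 7 2 7 6
Double every second digit counting from the check-digit position (so the 1st, 3rd, 5th, ... of the partial from the right).
  doubled (with −9 where >9): 9 2 0 8 0 2 4 3 → sum 28
  kept as-is: 4 3 6 3 8 7 7 → sum 38
Total = 28 + 38 = 66.
Check digit = (10 − (66 mod 10)) mod 10 = 4.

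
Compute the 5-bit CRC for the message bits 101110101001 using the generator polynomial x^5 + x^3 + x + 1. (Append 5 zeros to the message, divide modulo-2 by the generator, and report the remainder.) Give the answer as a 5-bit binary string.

00100

Append 5 zeros: 10111010100100000. Divide by 101011 (XOR where the leading bit is 1):
  pos 0: 101110 XOR 101011 = 000101
  pos 3: 101101 XOR 101011 = 000110
  pos 6: 110001 XOR 101011 = 011010
  pos 7: 110100 XOR 101011 = 011111
  pos 8: 111110 XOR 101011 = 010101
  pos 9: 101010 XOR 101011 = 000001
Remainder (last 5 bits) = 00100. This is the CRC / FCS.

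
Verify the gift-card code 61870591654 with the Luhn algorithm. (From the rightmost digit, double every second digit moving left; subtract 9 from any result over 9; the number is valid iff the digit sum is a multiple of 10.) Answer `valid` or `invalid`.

invalid

From the right, keep odd positions and double even positions (subtract 9 from any doubled value over 9):
  doubled (positions 2,4,...): 1 2 1 5 2 → sum 11
  kept (positions 1,3,...): 4 6 9 0 8 6 → sum 33
Total = 44.
44 mod 10 = 4, so the number is invalid.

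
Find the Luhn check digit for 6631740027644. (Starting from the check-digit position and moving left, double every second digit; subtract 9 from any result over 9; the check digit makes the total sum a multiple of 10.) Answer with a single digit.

9

Partial digits right→left: 4 4 6 7 2 0 0 4 7 1 3 6 6
Double every second digit counting from the check-digit position (so the 1st, 3rd, 5th, ... of the partial from the right).
  doubled (with −9 where >9): 8 3 4 0 5 6 3 → sum 29
  kept as-is: 4 7 0 4 1 6 → sum 22
Total = 29 + 22 = 51.
Check digit = (10 − (51 mod 10)) mod 10 = 9.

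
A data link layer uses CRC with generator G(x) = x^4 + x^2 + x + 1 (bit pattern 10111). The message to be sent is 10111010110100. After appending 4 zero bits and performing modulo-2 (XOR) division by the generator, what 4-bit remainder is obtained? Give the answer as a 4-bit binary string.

Append 4 zeros: 101110101101000000. Divide by 10111 (XOR where the leading bit is 1):
  pos 0: 10111 XOR 10111 = 00000
  pos 6: 10110 XOR 10111 = 00001
  pos 10: 11000 XOR 10111 = 01111
  pos 11: 11110 XOR 10111 = 01001
  pos 12: 10010 XOR 10111 = 00101
Remainder (last 4 bits) = 1010. This is the CRC / FCS.

1010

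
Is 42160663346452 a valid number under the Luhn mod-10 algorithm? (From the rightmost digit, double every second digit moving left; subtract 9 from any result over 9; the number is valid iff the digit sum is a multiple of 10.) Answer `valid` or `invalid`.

From the right, keep odd positions and double even positions (subtract 9 from any doubled value over 9):
  doubled (positions 2,4,...): 1 3 6 3 0 2 8 → sum 23
  kept (positions 1,3,...): 2 4 4 3 6 6 2 → sum 27
Total = 50.
50 mod 10 = 0, so the number is valid.

valid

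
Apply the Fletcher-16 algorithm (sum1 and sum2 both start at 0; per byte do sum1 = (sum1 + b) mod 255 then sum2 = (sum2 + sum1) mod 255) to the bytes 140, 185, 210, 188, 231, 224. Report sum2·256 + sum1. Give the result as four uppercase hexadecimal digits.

1E9E

Running sums (mod 255):
  after byte 0 (140): sum1=140, sum2=140
  after byte 1 (185): sum1=70, sum2=210
  after byte 2 (210): sum1=25, sum2=235
  after byte 3 (188): sum1=213, sum2=193
  after byte 4 (231): sum1=189, sum2=127
  after byte 5 (224): sum1=158, sum2=30
Checksum = sum2·256 + sum1 = 30·256 + 158 = 7838 = 0x1E9E.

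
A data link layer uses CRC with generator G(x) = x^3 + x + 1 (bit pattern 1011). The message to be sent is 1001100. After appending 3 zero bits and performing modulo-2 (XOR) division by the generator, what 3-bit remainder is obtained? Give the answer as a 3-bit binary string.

110

Append 3 zeros: 1001100000. Divide by 1011 (XOR where the leading bit is 1):
  pos 0: 1001 XOR 1011 = 0010
  pos 2: 1010 XOR 1011 = 0001
  pos 5: 1000 XOR 1011 = 0011
Remainder (last 3 bits) = 110. This is the CRC / FCS.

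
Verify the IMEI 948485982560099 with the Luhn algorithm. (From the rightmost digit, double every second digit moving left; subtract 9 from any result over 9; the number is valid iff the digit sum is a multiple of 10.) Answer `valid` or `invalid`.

From the right, keep odd positions and double even positions (subtract 9 from any doubled value over 9):
  doubled (positions 2,4,...): 9 0 1 7 1 8 8 → sum 34
  kept (positions 1,3,...): 9 0 6 2 9 8 8 9 → sum 51
Total = 85.
85 mod 10 = 5, so the number is invalid.

invalid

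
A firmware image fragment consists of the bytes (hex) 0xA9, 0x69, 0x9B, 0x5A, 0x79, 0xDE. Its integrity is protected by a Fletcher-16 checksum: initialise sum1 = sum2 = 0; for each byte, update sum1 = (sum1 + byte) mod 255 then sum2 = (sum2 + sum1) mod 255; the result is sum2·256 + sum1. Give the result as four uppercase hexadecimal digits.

Running sums (mod 255):
  after byte 0 (0xA9): sum1=169, sum2=169
  after byte 1 (0x69): sum1=19, sum2=188
  after byte 2 (0x9B): sum1=174, sum2=107
  after byte 3 (0x5A): sum1=9, sum2=116
  after byte 4 (0x79): sum1=130, sum2=246
  after byte 5 (0xDE): sum1=97, sum2=88
Checksum = sum2·256 + sum1 = 88·256 + 97 = 22625 = 0x5861.

5861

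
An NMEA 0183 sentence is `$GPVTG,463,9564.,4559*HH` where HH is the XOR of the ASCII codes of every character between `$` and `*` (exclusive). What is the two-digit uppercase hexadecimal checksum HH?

XOR the ASCII codes of the payload characters:
  'G' = 0x47 → acc = 0x47
  'P' = 0x50 → acc = 0x17
  'V' = 0x56 → acc = 0x41
  'T' = 0x54 → acc = 0x15
  'G' = 0x47 → acc = 0x52
  ',' = 0x2C → acc = 0x7E
  '4' = 0x34 → acc = 0x4A
  '6' = 0x36 → acc = 0x7C
  '3' = 0x33 → acc = 0x4F
  ',' = 0x2C → acc = 0x63
  '9' = 0x39 → acc = 0x5A
  '5' = 0x35 → acc = 0x6F
  '6' = 0x36 → acc = 0x59
  '4' = 0x34 → acc = 0x6D
  '.' = 0x2E → acc = 0x43
  ',' = 0x2C → acc = 0x6F
  '4' = 0x34 → acc = 0x5B
  '5' = 0x35 → acc = 0x6E
  '5' = 0x35 → acc = 0x5B
  '9' = 0x39 → acc = 0x62
Checksum = 0x62.

62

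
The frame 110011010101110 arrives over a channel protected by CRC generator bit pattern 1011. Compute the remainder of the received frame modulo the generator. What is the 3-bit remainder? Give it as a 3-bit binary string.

Modulo-2 division of 110011010101110 by 1011:
  pos 0: 1100 XOR 1011 = 0111
  pos 1: 1111 XOR 1011 = 0100
  pos 2: 1001 XOR 1011 = 0010
  pos 4: 1001 XOR 1011 = 0010
  pos 6: 1001 XOR 1011 = 0010
  pos 8: 1001 XOR 1011 = 0010
  pos 10: 1011 XOR 1011 = 0000
Remainder = 000 (zero — the frame passes the CRC check).

000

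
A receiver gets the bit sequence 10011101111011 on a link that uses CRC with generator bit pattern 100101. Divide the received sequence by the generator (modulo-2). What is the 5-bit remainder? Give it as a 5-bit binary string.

Modulo-2 division of 10011101111011 by 100101:
  pos 0: 100111 XOR 100101 = 000010
  pos 4: 100111 XOR 100101 = 000010
  pos 8: 101011 XOR 100101 = 001110
Remainder = 01110 (nonzero — an error is detected).

01110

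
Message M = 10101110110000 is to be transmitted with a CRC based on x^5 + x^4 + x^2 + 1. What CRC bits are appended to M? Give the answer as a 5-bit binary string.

Append 5 zeros: 1010111011000000000. Divide by 110101 (XOR where the leading bit is 1):
  pos 0: 101011 XOR 110101 = 011110
  pos 1: 111101 XOR 110101 = 001000
  pos 3: 100001 XOR 110101 = 010100
  pos 4: 101001 XOR 110101 = 011100
  pos 5: 111000 XOR 110101 = 001101
  pos 7: 110100 XOR 110101 = 000001
  pos 12: 100000 XOR 110101 = 010101
  pos 13: 101010 XOR 110101 = 011111
Remainder (last 5 bits) = 11111. This is the CRC / FCS.

11111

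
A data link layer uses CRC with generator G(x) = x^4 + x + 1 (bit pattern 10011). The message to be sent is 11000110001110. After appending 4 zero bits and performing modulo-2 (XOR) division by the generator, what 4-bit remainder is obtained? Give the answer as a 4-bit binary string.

0110

Append 4 zeros: 110001100011100000. Divide by 10011 (XOR where the leading bit is 1):
  pos 0: 11000 XOR 10011 = 01011
  pos 1: 10111 XOR 10011 = 00100
  pos 3: 10010 XOR 10011 = 00001
  pos 7: 10011 XOR 10011 = 00000
  pos 12: 10000 XOR 10011 = 00011
Remainder (last 4 bits) = 0110. This is the CRC / FCS.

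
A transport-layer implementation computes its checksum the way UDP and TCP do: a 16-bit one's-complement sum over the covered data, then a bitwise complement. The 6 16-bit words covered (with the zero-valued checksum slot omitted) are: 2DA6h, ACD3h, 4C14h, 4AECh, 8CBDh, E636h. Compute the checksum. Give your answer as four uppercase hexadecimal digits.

One's-complement addition (fold any carry out of bit 15 back into bit 0):
  0x2DA6 + 0xACD3 = 0x0DA79
  0xDA79 + 0x4C14 = 0x1268D → wrap carry → 0x268E
  0x268E + 0x4AEC = 0x0717A
  0x717A + 0x8CBD = 0x0FE37
  0xFE37 + 0xE636 = 0x1E46D → wrap carry → 0xE46E
One's-complement sum = 0xE46E.
Checksum = ~0xE46E & 0xFFFF = 0x1B91.

1B91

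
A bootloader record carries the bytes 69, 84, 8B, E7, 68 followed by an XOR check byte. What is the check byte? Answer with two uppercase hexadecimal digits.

E9

XOR the bytes together:
  start with 0x69
  0x69 ⊕ 0x84 = 0xED
  0xED ⊕ 0x8B = 0x66
  0x66 ⊕ 0xE7 = 0x81
  0x81 ⊕ 0x68 = 0xE9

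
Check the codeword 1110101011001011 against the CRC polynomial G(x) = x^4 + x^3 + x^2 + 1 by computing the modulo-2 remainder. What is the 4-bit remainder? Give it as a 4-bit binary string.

0000

Modulo-2 division of 1110101011001011 by 11101:
  pos 0: 11101 XOR 11101 = 00000
  pos 6: 10110 XOR 11101 = 01011
  pos 7: 10110 XOR 11101 = 01011
  pos 8: 10111 XOR 11101 = 01010
  pos 9: 10100 XOR 11101 = 01001
  pos 10: 10011 XOR 11101 = 01110
  pos 11: 11101 XOR 11101 = 00000
Remainder = 0000 (zero — the frame passes the CRC check).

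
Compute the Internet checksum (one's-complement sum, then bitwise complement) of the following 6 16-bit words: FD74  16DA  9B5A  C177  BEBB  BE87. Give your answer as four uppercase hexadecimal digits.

One's-complement addition (fold any carry out of bit 15 back into bit 0):
  0xFD74 + 0x16DA = 0x1144E → wrap carry → 0x144F
  0x144F + 0x9B5A = 0x0AFA9
  0xAFA9 + 0xC177 = 0x17120 → wrap carry → 0x7121
  0x7121 + 0xBEBB = 0x12FDC → wrap carry → 0x2FDD
  0x2FDD + 0xBE87 = 0x0EE64
One's-complement sum = 0xEE64.
Checksum = ~0xEE64 & 0xFFFF = 0x119B.

119B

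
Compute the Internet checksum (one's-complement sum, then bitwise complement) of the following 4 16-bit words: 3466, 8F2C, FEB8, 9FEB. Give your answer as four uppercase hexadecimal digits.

One's-complement addition (fold any carry out of bit 15 back into bit 0):
  0x3466 + 0x8F2C = 0x0C392
  0xC392 + 0xFEB8 = 0x1C24A → wrap carry → 0xC24B
  0xC24B + 0x9FEB = 0x16236 → wrap carry → 0x6237
One's-complement sum = 0x6237.
Checksum = ~0x6237 & 0xFFFF = 0x9DC8.

9DC8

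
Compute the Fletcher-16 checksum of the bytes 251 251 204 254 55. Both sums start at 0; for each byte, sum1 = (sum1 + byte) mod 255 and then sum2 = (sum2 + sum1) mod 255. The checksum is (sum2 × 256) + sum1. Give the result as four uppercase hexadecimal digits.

77FA

Running sums (mod 255):
  after byte 0 (251): sum1=251, sum2=251
  after byte 1 (251): sum1=247, sum2=243
  after byte 2 (204): sum1=196, sum2=184
  after byte 3 (254): sum1=195, sum2=124
  after byte 4 (55): sum1=250, sum2=119
Checksum = sum2·256 + sum1 = 119·256 + 250 = 30714 = 0x77FA.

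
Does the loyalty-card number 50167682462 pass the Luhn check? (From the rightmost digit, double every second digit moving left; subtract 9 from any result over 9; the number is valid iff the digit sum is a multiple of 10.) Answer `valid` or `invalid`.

From the right, keep odd positions and double even positions (subtract 9 from any doubled value over 9):
  doubled (positions 2,4,...): 3 4 3 3 0 → sum 13
  kept (positions 1,3,...): 2 4 8 7 1 5 → sum 27
Total = 40.
40 mod 10 = 0, so the number is valid.

valid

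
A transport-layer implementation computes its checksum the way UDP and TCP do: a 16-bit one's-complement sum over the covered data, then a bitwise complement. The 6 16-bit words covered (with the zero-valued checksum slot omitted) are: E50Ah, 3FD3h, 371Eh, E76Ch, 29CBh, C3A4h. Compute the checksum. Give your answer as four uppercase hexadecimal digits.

One's-complement addition (fold any carry out of bit 15 back into bit 0):
  0xE50A + 0x3FD3 = 0x124DD → wrap carry → 0x24DE
  0x24DE + 0x371E = 0x05BFC
  0x5BFC + 0xE76C = 0x14368 → wrap carry → 0x4369
  0x4369 + 0x29CB = 0x06D34
  0x6D34 + 0xC3A4 = 0x130D8 → wrap carry → 0x30D9
One's-complement sum = 0x30D9.
Checksum = ~0x30D9 & 0xFFFF = 0xCF26.

CF26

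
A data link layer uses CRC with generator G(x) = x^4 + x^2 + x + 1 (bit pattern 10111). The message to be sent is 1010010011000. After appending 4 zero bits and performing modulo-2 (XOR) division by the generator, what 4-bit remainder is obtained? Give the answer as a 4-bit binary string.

0001

Append 4 zeros: 10100100110000000. Divide by 10111 (XOR where the leading bit is 1):
  pos 0: 10100 XOR 10111 = 00011
  pos 3: 11100 XOR 10111 = 01011
  pos 4: 10111 XOR 10111 = 00000
  pos 9: 10000 XOR 10111 = 00111
  pos 11: 11100 XOR 10111 = 01011
  pos 12: 10110 XOR 10111 = 00001
Remainder (last 4 bits) = 0001. This is the CRC / FCS.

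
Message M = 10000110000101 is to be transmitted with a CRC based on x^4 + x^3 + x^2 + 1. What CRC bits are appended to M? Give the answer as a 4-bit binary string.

Append 4 zeros: 100001100001010000. Divide by 11101 (XOR where the leading bit is 1):
  pos 0: 10000 XOR 11101 = 01101
  pos 1: 11011 XOR 11101 = 00110
  pos 3: 11010 XOR 11101 = 00111
  pos 5: 11100 XOR 11101 = 00001
  pos 9: 10101 XOR 11101 = 01000
  pos 10: 10000 XOR 11101 = 01101
  pos 11: 11010 XOR 11101 = 00111
  pos 13: 11100 XOR 11101 = 00001
Remainder (last 4 bits) = 0001. This is the CRC / FCS.

0001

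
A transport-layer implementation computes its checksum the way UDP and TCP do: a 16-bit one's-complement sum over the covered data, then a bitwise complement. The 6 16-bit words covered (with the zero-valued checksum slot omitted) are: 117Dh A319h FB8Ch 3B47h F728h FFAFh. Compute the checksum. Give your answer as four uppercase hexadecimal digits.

1DBC

One's-complement addition (fold any carry out of bit 15 back into bit 0):
  0x117D + 0xA319 = 0x0B496
  0xB496 + 0xFB8C = 0x1B022 → wrap carry → 0xB023
  0xB023 + 0x3B47 = 0x0EB6A
  0xEB6A + 0xF728 = 0x1E292 → wrap carry → 0xE293
  0xE293 + 0xFFAF = 0x1E242 → wrap carry → 0xE243
One's-complement sum = 0xE243.
Checksum = ~0xE243 & 0xFFFF = 0x1DBC.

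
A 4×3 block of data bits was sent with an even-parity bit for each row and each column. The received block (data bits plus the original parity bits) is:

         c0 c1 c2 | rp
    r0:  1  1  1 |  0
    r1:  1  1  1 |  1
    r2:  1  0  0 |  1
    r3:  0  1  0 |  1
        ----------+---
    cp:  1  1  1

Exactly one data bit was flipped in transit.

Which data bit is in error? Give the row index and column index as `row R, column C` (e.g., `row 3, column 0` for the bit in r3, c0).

row 0, column 2

Recompute each row's even parity and compare to rp:
  r0: data parity 1, sent rp 0 → mismatch
  r1: data parity 1, sent rp 1 → ok
  r2: data parity 1, sent rp 1 → ok
  r3: data parity 1, sent rp 1 → ok
Recompute each column's even parity and compare to cp:
  c0: data parity 1, sent cp 1 → ok
  c1: data parity 1, sent cp 1 → ok
  c2: data parity 0, sent cp 1 → mismatch
Exactly one row (r0) and one column (c2) fail → the flipped bit is at their intersection.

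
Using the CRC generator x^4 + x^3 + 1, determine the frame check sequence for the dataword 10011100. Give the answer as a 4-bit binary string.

1011

Append 4 zeros: 100111000000. Divide by 11001 (XOR where the leading bit is 1):
  pos 0: 10011 XOR 11001 = 01010
  pos 1: 10101 XOR 11001 = 01100
  pos 2: 11000 XOR 11001 = 00001
  pos 6: 10000 XOR 11001 = 01001
  pos 7: 10010 XOR 11001 = 01011
Remainder (last 4 bits) = 1011. This is the CRC / FCS.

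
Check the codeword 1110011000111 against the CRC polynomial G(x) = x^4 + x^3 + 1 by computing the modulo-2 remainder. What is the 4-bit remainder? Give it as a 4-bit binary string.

Modulo-2 division of 1110011000111 by 11001:
  pos 0: 11100 XOR 11001 = 00101
  pos 2: 10111 XOR 11001 = 01110
  pos 3: 11100 XOR 11001 = 00101
  pos 5: 10100 XOR 11001 = 01101
  pos 6: 11011 XOR 11001 = 00010
Remainder = 1011 (nonzero — an error is detected).

1011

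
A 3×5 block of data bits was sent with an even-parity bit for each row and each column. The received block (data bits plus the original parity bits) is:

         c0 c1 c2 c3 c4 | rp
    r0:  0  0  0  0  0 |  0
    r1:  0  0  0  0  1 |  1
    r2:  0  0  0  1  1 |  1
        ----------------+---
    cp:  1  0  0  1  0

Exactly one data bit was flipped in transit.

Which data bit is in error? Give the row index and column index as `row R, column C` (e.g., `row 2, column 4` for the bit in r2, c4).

row 2, column 0

Recompute each row's even parity and compare to rp:
  r0: data parity 0, sent rp 0 → ok
  r1: data parity 1, sent rp 1 → ok
  r2: data parity 0, sent rp 1 → mismatch
Recompute each column's even parity and compare to cp:
  c0: data parity 0, sent cp 1 → mismatch
  c1: data parity 0, sent cp 0 → ok
  c2: data parity 0, sent cp 0 → ok
  c3: data parity 1, sent cp 1 → ok
  c4: data parity 0, sent cp 0 → ok
Exactly one row (r2) and one column (c0) fail → the flipped bit is at their intersection.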